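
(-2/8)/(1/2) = -1/2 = -0.50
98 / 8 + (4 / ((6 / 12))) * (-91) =-2863 / 4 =-715.75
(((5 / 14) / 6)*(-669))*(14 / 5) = -223 / 2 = -111.50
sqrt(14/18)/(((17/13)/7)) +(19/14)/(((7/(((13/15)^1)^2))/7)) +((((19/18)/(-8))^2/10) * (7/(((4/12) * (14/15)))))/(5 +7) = 19791559/19353600 +91 * sqrt(7)/51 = 5.74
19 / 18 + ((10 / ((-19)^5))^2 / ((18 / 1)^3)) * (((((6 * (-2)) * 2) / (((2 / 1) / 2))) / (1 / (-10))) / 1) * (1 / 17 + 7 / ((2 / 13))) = 53469028835831521 / 50654869421951862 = 1.06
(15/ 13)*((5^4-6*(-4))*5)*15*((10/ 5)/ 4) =730125/ 26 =28081.73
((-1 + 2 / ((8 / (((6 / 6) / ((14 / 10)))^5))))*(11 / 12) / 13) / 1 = -54241 / 806736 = -0.07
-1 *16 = -16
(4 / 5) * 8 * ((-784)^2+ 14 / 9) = 3933808.36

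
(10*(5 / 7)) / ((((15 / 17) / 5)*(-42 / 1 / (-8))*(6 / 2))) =3400 / 1323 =2.57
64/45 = 1.42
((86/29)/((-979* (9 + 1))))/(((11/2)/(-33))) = 258/141955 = 0.00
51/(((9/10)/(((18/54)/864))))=85/3888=0.02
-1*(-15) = 15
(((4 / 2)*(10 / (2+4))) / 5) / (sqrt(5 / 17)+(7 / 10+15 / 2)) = 3485 / 42678-25*sqrt(85) / 42678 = 0.08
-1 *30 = -30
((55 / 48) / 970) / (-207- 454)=-11 / 6155232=-0.00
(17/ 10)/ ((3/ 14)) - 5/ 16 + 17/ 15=2101/ 240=8.75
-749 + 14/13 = -9723/13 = -747.92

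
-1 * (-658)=658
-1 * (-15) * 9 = 135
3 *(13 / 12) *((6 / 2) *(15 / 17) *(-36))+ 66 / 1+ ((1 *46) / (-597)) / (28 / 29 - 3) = -145906211 / 598791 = -243.67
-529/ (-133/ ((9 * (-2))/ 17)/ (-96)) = 914112/ 2261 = 404.30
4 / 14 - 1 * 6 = -40 / 7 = -5.71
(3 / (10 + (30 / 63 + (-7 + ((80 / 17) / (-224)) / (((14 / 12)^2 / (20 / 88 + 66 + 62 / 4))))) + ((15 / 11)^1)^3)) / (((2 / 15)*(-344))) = -0.01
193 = 193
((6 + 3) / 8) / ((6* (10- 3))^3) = 1 / 65856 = 0.00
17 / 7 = 2.43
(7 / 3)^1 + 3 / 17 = 128 / 51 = 2.51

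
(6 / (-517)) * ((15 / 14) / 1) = -45 / 3619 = -0.01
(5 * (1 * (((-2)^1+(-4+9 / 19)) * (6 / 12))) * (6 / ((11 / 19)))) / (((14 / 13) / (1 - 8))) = 20475 / 22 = 930.68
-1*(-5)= 5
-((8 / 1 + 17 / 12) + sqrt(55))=-113 / 12 -sqrt(55)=-16.83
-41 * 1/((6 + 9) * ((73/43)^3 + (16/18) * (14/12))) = -29338083/63648275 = -0.46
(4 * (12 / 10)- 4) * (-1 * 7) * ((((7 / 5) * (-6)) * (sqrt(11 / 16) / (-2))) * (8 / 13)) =-1176 * sqrt(11) / 325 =-12.00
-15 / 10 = -3 / 2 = -1.50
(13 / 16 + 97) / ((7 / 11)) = 17215 / 112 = 153.71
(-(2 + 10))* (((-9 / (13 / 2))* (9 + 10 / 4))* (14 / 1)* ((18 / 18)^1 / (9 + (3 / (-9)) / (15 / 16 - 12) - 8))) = 18466056 / 7111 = 2596.83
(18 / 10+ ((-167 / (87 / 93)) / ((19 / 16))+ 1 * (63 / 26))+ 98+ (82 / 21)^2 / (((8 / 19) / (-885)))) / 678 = -168977829731 / 3569537790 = -47.34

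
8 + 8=16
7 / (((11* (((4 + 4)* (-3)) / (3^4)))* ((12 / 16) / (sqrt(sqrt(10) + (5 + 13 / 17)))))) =-63* sqrt(289* sqrt(10) + 1666) / 374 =-8.56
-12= -12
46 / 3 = 15.33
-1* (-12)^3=1728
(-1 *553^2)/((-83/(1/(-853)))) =-305809/70799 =-4.32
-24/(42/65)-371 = -2857/7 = -408.14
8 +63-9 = 62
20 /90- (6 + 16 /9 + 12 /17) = -1264 /153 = -8.26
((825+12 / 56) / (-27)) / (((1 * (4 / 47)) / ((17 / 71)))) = -3076949 / 35784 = -85.99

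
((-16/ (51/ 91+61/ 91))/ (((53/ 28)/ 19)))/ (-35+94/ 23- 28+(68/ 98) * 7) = 1113476/ 461259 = 2.41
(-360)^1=-360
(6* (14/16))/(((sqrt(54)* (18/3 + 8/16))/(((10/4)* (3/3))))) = 35* sqrt(6)/312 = 0.27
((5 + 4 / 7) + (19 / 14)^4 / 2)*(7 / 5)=111677 / 10976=10.17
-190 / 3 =-63.33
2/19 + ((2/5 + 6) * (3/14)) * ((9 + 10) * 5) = 17342/133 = 130.39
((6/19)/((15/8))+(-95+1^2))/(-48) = 4457/2280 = 1.95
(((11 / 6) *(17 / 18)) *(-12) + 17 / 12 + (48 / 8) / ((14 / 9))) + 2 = -13.50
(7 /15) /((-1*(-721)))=1 /1545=0.00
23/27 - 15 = -382/27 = -14.15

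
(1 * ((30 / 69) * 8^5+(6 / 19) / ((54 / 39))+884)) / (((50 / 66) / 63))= 1258309.31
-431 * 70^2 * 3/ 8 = -1583925/ 2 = -791962.50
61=61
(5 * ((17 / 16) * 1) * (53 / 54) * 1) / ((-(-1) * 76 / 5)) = 22525 / 65664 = 0.34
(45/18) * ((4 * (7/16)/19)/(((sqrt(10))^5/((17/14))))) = 17 * sqrt(10)/60800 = 0.00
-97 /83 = -1.17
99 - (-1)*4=103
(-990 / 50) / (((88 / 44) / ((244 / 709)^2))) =-2947032 / 2513405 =-1.17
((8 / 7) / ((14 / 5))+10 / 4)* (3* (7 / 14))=4.36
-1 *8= -8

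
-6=-6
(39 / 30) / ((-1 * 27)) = -13 / 270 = -0.05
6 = 6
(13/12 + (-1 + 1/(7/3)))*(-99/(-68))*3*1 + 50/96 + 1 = 10729/2856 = 3.76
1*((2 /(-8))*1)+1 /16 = -3 /16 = -0.19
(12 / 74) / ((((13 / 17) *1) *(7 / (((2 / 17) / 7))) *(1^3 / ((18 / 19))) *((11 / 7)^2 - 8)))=-216 / 2476669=-0.00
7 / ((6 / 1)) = 7 / 6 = 1.17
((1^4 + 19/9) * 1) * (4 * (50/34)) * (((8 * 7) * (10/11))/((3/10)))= 15680000/5049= 3105.57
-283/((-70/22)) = 3113/35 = 88.94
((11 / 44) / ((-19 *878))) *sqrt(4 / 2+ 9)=-sqrt(11) / 66728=-0.00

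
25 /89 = 0.28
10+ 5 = 15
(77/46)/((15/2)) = 77/345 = 0.22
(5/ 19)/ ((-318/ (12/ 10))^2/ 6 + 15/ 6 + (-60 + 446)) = 15/ 689282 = 0.00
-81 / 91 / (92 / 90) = -3645 / 4186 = -0.87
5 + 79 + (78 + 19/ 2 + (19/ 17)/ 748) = 2180813/ 12716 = 171.50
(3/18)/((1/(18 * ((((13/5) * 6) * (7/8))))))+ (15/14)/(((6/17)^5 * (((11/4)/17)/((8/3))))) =1222202759/374220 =3266.00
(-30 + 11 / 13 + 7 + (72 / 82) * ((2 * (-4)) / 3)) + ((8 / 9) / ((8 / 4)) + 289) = 1270961 / 4797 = 264.95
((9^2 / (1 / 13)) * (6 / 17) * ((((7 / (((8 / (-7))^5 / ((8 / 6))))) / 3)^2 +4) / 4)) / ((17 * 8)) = 81635165079 / 18253611008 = 4.47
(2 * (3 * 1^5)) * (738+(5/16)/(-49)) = 1735761/392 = 4427.96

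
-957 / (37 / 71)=-67947 / 37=-1836.41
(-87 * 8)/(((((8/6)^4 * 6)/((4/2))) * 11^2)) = -2349/3872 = -0.61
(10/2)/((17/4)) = 20/17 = 1.18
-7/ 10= -0.70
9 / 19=0.47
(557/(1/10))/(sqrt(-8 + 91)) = 5570 * sqrt(83)/83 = 611.39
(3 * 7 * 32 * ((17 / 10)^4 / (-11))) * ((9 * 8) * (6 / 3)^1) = -73474.18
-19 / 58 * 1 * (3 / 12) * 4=-19 / 58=-0.33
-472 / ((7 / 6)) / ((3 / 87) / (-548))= 45006144 / 7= 6429449.14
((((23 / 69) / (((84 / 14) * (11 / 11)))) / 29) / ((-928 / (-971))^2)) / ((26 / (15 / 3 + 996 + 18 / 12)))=1890396205 / 23375978496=0.08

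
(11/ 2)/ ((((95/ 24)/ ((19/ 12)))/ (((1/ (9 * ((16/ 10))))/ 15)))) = 11/ 1080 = 0.01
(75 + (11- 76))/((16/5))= 25/8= 3.12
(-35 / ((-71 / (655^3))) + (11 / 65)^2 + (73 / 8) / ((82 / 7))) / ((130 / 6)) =81779368806518763 / 12790934000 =6393541.61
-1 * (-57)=57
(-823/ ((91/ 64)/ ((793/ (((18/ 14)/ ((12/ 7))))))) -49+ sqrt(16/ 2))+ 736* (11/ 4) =-12810493/ 21+ 2* sqrt(2) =-610020.65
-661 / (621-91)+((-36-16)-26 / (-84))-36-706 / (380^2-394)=-3959887251 / 44521855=-88.94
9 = 9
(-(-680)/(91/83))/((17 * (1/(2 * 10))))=66400/91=729.67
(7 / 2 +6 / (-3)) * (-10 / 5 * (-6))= 18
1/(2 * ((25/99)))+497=24949/50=498.98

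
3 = 3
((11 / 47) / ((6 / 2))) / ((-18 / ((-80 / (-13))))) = -440 / 16497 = -0.03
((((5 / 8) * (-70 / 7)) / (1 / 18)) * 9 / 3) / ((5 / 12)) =-810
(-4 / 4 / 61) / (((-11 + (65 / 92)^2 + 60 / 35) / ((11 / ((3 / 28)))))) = 18248384 / 95267055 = 0.19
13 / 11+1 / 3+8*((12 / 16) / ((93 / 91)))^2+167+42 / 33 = 11042239 / 63426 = 174.10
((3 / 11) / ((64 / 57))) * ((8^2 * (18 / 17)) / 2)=1539 / 187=8.23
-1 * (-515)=515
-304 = -304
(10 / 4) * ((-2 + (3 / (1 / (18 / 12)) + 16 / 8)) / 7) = 45 / 28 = 1.61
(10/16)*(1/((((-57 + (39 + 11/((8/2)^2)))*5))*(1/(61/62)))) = -61/8587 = -0.01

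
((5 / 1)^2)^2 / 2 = 625 / 2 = 312.50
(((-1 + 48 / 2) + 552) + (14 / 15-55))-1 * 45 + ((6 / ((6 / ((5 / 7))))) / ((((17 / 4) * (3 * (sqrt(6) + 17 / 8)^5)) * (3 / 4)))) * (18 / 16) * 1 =878088552448 * sqrt(6) / 184159863125 + 15087698178787 / 32498799375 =475.93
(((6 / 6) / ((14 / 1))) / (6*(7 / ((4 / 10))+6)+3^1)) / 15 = 1 / 30240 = 0.00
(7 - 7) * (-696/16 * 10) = 0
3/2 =1.50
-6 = -6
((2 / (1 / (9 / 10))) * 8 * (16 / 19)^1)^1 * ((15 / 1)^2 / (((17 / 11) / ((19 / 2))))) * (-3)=-855360 / 17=-50315.29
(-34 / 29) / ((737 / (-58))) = 68 / 737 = 0.09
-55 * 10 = -550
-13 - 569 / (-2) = 271.50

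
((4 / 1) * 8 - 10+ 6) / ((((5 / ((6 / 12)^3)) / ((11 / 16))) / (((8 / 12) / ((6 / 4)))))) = 77 / 360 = 0.21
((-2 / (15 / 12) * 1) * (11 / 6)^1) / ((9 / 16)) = -704 / 135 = -5.21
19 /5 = 3.80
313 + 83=396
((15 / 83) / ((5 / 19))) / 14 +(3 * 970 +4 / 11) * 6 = 223202235 / 12782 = 17462.23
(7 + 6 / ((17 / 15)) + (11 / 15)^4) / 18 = 5414761 / 7745625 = 0.70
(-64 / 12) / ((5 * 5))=-16 / 75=-0.21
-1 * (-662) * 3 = 1986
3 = 3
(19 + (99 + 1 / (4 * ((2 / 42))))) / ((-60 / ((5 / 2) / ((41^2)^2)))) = -493 / 271273056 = -0.00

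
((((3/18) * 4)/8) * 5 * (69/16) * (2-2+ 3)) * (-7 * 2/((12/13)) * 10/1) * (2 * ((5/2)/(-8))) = 261625/512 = 510.99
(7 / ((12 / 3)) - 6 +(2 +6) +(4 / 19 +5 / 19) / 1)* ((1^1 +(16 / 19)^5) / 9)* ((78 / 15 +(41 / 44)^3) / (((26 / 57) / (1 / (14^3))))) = 358162724795 / 111674679660544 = 0.00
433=433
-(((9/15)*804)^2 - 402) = -5807694/25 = -232307.76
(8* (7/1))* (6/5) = 336/5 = 67.20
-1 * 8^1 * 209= -1672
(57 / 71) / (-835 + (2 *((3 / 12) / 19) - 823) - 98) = -0.00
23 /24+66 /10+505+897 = 169147 /120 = 1409.56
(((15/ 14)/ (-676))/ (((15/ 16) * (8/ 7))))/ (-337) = 1/ 227812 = 0.00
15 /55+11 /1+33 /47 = 6191 /517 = 11.97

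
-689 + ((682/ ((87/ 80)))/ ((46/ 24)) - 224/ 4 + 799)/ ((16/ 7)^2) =-484.16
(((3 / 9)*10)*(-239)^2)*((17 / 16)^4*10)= 119270076025 / 49152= 2426555.91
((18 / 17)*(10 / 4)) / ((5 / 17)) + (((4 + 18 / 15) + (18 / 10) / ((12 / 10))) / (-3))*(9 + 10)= -1003 / 30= -33.43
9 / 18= 1 / 2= 0.50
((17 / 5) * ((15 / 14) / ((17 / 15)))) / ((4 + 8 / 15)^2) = 10125 / 64736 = 0.16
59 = 59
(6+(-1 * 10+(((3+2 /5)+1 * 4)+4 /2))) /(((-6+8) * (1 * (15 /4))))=18 /25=0.72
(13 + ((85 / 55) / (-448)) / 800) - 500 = -1919948817 / 3942400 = -487.00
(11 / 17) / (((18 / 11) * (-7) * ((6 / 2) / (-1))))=121 / 6426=0.02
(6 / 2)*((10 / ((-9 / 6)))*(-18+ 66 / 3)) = -80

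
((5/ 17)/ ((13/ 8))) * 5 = 200/ 221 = 0.90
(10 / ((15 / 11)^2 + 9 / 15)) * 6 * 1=3025 / 124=24.40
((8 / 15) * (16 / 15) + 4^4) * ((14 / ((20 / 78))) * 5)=5253248 / 75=70043.31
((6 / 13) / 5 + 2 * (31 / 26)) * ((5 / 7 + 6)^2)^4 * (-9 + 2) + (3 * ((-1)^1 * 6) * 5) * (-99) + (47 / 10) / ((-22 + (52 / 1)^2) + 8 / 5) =-14695164334383160213 / 205219856660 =-71606932.07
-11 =-11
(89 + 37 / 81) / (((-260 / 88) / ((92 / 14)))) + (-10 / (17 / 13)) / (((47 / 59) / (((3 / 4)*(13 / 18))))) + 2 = -202.17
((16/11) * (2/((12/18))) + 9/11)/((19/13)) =39/11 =3.55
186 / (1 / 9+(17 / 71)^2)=4219317 / 3821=1104.24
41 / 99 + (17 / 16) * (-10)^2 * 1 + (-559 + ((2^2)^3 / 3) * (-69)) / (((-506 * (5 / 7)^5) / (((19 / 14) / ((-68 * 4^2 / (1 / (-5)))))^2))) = 106.66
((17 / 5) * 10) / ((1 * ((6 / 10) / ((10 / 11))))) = 1700 / 33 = 51.52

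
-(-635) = 635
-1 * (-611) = 611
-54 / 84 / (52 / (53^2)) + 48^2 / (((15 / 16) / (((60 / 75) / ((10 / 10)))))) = 35150631 / 18200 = 1931.35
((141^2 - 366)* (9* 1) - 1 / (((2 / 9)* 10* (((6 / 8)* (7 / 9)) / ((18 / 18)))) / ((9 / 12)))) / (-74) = -24588819 / 10360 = -2373.44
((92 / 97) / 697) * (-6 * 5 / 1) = -0.04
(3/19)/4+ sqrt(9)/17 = 279/1292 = 0.22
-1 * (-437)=437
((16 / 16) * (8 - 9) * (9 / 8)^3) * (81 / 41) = -59049 / 20992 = -2.81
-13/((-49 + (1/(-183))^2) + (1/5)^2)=10883925/40990511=0.27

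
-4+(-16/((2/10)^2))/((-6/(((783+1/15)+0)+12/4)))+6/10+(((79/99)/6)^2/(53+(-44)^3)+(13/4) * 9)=3937158785470769/75093203790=52430.29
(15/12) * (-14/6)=-35/12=-2.92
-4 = -4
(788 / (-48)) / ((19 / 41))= -8077 / 228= -35.43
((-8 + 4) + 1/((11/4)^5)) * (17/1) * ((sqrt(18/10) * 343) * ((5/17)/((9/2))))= -441221480 * sqrt(5)/483153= -2042.01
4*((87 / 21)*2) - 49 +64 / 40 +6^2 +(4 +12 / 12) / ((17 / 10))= 14687 / 595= 24.68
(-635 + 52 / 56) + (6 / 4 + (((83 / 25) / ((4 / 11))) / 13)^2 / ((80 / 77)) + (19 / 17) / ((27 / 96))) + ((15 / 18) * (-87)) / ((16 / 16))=-101449625665277 / 144799200000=-700.62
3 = 3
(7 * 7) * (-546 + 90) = -22344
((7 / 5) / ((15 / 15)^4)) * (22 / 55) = 14 / 25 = 0.56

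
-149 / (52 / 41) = -6109 / 52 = -117.48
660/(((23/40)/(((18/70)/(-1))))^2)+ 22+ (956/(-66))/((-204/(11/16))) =19549568111/126909216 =154.04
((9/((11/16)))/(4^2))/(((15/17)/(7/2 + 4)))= 153/22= 6.95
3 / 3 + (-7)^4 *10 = 24011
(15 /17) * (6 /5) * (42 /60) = 63 /85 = 0.74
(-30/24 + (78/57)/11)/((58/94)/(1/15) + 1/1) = -44227/402952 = -0.11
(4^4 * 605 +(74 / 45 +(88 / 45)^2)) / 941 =313643074 / 1905525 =164.60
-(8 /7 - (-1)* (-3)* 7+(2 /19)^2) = 50151 /2527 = 19.85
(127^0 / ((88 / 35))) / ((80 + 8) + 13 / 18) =315 / 70268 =0.00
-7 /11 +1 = 0.36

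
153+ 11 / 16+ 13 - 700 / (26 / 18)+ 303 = -14.93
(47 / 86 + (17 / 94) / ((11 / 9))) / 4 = 15439 / 88924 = 0.17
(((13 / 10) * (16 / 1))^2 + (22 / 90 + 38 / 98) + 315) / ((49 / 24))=65997608 / 180075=366.50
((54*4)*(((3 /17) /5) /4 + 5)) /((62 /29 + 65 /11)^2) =9358145082 /560106565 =16.71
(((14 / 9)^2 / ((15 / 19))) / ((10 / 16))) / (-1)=-29792 / 6075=-4.90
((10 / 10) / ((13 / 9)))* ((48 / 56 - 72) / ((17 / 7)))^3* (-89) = 98928299592 / 63869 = 1548925.14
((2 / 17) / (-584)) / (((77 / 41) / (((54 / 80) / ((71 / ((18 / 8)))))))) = -9963 / 4342110080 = -0.00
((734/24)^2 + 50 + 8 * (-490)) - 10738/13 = -541535/144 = -3760.66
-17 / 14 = -1.21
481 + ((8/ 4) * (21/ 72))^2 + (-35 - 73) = 373.34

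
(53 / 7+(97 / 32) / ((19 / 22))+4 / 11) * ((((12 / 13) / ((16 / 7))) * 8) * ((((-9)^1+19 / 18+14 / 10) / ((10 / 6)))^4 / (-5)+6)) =-3130496570733847 / 2037750000000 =-1536.25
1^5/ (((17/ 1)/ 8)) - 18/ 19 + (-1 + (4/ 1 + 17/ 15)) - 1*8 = -21044/ 4845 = -4.34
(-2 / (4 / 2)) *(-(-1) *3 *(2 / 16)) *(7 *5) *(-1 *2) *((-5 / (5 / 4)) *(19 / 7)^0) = -105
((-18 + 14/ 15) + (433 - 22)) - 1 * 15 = 5684/ 15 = 378.93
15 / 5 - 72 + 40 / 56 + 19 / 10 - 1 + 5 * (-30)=-217.39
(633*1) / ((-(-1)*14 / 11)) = 6963 / 14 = 497.36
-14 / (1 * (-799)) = 0.02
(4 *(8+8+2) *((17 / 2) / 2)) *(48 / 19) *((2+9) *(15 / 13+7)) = 17126208 / 247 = 69336.87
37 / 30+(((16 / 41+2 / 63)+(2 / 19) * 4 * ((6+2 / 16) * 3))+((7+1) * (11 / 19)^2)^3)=34842136760467 / 1215195106230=28.67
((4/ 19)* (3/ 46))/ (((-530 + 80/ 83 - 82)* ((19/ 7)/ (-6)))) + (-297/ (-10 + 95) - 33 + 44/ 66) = -961779527837/ 26844802935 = -35.83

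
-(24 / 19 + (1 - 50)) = 907 / 19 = 47.74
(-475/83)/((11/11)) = -5.72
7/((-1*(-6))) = 7/6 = 1.17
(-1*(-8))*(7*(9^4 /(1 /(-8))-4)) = -2939552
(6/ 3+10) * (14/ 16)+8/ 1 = 37/ 2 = 18.50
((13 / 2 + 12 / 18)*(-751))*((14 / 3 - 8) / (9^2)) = 161465 / 729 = 221.49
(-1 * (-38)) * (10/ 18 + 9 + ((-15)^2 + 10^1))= 83638/ 9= 9293.11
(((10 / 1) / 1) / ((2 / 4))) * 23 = 460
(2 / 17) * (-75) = -150 / 17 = -8.82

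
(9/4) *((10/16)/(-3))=-15/32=-0.47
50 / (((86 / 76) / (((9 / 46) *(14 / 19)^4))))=17287200 / 6783551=2.55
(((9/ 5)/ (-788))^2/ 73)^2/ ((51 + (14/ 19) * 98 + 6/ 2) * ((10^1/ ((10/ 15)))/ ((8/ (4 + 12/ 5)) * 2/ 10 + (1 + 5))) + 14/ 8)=124659/ 7433492264039291848000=0.00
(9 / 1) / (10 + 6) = 9 / 16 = 0.56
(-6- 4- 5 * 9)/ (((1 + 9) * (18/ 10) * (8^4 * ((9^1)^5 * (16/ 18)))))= -55/ 3869835264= -0.00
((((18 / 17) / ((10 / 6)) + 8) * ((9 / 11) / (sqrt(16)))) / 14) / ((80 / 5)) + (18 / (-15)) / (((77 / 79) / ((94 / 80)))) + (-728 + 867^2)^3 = 886975816159148106473107 / 2094400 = 423498766309753679.56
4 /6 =0.67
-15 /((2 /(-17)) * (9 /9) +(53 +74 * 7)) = -17 /647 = -0.03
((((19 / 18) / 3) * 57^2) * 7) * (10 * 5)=1200325 / 3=400108.33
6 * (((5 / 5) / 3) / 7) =2 / 7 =0.29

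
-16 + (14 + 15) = 13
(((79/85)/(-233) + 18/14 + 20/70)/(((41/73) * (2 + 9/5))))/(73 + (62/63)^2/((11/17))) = 98937817902/10035836944645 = 0.01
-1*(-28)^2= -784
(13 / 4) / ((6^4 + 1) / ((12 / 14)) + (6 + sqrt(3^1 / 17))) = 6043245 / 2824829434 - 117 * sqrt(51) / 1412414717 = 0.00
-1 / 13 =-0.08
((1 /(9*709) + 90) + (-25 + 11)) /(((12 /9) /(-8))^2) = 1939828 /709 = 2736.01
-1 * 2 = -2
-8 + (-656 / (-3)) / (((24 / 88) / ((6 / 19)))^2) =308840 / 1083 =285.17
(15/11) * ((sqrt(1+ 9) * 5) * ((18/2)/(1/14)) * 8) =75600 * sqrt(10)/11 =21733.47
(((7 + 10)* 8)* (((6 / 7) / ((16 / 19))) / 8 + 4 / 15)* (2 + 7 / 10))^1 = 404991 / 2800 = 144.64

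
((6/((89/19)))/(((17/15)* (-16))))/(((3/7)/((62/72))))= -20615/145248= -0.14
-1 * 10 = -10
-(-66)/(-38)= -33/19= -1.74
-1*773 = -773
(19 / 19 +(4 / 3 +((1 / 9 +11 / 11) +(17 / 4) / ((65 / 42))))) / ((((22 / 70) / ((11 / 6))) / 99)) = 557711 / 156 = 3575.07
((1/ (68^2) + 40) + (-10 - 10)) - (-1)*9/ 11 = 1058907/ 50864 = 20.82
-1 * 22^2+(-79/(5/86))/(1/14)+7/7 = -97531/5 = -19506.20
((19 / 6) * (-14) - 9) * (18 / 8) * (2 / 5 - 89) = 10632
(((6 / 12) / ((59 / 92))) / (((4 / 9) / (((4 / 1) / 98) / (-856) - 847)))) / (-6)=1225666665 / 4949392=247.64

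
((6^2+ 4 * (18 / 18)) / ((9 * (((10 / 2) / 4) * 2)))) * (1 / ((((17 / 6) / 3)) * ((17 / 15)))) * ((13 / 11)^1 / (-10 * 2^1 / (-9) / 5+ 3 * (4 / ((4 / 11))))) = 56160 / 956879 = 0.06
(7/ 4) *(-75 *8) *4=-4200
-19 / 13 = -1.46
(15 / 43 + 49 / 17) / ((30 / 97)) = 114557 / 10965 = 10.45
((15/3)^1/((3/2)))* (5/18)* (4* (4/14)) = 200/189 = 1.06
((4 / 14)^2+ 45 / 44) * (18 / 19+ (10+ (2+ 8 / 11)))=3402449 / 225302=15.10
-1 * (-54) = 54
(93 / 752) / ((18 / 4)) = 31 / 1128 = 0.03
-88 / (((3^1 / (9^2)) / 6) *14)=-7128 / 7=-1018.29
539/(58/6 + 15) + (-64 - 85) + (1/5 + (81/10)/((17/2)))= -126.00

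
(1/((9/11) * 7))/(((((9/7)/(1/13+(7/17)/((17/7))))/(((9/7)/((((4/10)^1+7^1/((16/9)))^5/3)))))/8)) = 267019878400000/396924461038702779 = 0.00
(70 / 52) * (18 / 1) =315 / 13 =24.23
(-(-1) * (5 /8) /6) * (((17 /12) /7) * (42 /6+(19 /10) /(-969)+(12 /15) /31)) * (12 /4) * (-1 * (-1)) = 111047 /249984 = 0.44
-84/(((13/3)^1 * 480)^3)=-21/2249728000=-0.00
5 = 5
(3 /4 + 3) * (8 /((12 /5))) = 25 /2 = 12.50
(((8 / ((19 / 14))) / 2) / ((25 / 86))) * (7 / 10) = 16856 / 2375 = 7.10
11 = 11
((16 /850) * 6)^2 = 2304 /180625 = 0.01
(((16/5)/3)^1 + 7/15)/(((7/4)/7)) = 92/15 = 6.13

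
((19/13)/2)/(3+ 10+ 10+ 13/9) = 171/5720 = 0.03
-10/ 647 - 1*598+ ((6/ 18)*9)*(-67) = -516963/ 647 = -799.02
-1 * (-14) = 14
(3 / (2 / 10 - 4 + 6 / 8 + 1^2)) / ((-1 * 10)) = 6 / 41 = 0.15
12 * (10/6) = 20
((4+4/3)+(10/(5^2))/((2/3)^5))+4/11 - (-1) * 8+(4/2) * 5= 70579/2640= 26.73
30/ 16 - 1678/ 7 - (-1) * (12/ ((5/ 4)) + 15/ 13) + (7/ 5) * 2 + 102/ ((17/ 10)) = -597999/ 3640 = -164.29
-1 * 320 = -320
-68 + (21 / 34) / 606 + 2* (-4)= -521961 / 6868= -76.00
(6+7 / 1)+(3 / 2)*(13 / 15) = 143 / 10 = 14.30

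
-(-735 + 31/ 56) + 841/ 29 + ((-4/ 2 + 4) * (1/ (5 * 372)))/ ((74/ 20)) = 147113129/ 192696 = 763.45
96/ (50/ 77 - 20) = -3696/ 745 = -4.96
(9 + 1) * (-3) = -30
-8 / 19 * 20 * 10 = -1600 / 19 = -84.21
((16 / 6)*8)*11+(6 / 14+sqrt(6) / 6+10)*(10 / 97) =5*sqrt(6) / 291+480206 / 2037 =235.78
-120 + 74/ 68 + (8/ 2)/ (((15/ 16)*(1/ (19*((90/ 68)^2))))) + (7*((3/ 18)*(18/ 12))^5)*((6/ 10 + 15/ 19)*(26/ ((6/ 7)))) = 164348863/ 7028480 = 23.38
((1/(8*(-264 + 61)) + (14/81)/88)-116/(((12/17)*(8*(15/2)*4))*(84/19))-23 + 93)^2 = 16343172813353098441/3350020314009600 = 4878.53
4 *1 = 4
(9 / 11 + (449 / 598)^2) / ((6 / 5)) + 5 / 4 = 56682565 / 23601864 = 2.40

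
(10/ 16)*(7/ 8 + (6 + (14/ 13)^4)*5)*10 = 214780175/ 913952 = 235.00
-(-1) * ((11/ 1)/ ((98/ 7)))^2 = 121/ 196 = 0.62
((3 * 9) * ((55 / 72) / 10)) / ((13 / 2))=33 / 104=0.32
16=16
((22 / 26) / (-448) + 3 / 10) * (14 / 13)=8681 / 27040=0.32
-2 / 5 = -0.40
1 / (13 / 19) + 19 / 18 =2.52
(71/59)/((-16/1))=-71/944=-0.08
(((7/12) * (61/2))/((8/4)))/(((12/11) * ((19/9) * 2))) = 4697/2432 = 1.93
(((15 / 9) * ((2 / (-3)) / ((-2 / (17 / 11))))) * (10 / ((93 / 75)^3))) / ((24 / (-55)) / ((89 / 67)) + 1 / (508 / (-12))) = -750589843750 / 58691517219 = -12.79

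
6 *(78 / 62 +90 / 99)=4434 / 341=13.00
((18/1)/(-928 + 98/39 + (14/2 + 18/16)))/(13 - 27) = 2808/2003519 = 0.00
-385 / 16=-24.06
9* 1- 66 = -57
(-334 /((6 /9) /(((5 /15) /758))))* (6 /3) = -167 /379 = -0.44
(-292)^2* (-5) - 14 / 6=-1278967 / 3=-426322.33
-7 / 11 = -0.64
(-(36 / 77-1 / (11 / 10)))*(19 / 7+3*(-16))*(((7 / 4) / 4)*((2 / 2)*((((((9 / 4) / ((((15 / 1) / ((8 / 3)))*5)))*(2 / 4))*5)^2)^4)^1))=-5389 / 240625000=-0.00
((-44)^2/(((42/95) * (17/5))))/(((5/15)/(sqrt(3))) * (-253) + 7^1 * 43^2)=58164700 * sqrt(3)/269119077983 + 3825765900/38445582569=0.10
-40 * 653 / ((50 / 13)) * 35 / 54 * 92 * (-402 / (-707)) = -230258.29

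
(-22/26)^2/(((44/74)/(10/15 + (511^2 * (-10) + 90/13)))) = -20723807929/6591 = -3144258.52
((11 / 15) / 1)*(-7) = -5.13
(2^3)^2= 64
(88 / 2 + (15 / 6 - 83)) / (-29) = 1.26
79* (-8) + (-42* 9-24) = -1034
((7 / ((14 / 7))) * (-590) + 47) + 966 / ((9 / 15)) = -408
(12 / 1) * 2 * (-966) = -23184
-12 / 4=-3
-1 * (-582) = 582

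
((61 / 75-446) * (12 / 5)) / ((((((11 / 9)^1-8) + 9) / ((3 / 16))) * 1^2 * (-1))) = 901503 / 10000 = 90.15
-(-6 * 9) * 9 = 486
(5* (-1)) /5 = -1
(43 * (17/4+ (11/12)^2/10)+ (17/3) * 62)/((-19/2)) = -774283/13680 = -56.60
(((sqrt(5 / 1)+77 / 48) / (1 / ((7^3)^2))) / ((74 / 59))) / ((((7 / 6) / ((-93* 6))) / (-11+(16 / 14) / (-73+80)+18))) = -11890735038* sqrt(5) / 37 - 152597766321 / 296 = -1234140882.10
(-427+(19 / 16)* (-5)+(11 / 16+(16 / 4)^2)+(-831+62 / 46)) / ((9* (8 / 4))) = -114623 / 1656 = -69.22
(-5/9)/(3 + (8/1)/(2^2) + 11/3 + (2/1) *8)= -5/222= -0.02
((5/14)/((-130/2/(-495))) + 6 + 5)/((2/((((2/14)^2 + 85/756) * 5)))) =8776955/1926288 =4.56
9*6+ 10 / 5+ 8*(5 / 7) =432 / 7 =61.71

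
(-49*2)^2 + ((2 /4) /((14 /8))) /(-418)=14050651 /1463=9604.00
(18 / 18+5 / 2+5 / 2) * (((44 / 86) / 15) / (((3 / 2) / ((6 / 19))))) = 176 / 4085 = 0.04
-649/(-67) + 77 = 5808/67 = 86.69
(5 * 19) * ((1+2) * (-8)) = -2280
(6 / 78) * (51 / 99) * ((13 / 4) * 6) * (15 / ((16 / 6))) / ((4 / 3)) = 2295 / 704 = 3.26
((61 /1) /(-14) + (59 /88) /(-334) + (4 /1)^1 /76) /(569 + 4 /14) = -16834767 /2225415280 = -0.01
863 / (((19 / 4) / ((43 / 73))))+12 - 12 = 148436 / 1387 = 107.02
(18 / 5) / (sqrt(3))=6 * sqrt(3) / 5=2.08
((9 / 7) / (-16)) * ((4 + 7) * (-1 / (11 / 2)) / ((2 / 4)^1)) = 9 / 28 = 0.32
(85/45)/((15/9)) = 17/15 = 1.13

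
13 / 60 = 0.22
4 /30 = 2 /15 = 0.13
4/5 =0.80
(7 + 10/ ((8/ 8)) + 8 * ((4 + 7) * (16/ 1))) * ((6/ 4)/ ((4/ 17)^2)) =1235475/ 32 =38608.59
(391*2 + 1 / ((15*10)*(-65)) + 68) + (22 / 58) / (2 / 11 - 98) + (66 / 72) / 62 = 2672266517767 / 3143803000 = 850.01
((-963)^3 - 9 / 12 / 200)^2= 510431768911156692225609 / 640000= 797549638923682331.60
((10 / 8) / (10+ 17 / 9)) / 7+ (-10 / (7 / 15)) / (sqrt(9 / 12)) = 45 / 2996 - 100* sqrt(3) / 7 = -24.73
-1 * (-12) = 12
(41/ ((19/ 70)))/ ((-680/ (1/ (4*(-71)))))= 287/ 366928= 0.00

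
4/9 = 0.44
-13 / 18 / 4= -13 / 72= -0.18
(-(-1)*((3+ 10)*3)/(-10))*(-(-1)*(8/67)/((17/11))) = -1716/5695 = -0.30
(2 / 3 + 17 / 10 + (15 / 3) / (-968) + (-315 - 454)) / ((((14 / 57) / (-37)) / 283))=2214618897859 / 67760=32683277.71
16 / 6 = 8 / 3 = 2.67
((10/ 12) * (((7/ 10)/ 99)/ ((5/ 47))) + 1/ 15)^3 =3048625/ 1676676672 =0.00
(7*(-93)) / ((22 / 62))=-20181 / 11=-1834.64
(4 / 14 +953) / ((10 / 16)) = 53384 / 35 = 1525.26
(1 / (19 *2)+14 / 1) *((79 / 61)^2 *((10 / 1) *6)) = 99793590 / 70699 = 1411.53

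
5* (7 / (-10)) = -7 / 2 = -3.50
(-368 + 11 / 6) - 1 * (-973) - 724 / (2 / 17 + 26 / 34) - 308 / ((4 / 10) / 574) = -4421937 / 10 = -442193.70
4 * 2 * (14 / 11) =112 / 11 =10.18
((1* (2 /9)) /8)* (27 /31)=3 /124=0.02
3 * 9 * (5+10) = 405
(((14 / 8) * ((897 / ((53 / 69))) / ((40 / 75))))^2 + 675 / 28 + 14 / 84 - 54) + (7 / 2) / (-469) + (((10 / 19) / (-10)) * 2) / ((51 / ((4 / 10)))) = 95968213511639557849 / 6536094458880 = 14682807.01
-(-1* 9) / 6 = 3 / 2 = 1.50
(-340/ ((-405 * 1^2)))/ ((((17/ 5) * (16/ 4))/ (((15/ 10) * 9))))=5/ 6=0.83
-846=-846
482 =482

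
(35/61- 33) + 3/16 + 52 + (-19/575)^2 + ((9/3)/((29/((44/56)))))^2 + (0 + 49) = 914471333186099/13297732210000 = 68.77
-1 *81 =-81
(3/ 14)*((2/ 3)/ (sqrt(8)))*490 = 35*sqrt(2)/ 2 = 24.75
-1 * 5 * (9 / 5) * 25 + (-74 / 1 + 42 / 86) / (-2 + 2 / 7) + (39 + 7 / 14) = -73591 / 516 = -142.62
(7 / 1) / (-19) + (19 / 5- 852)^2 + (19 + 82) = 341783339 / 475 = 719543.87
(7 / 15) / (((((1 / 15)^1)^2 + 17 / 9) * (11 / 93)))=3255 / 1562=2.08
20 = 20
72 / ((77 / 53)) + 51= 7743 / 77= 100.56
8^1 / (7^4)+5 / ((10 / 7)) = 16823 / 4802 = 3.50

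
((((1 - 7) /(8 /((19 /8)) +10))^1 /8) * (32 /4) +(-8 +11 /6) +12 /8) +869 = 329140 /381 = 863.88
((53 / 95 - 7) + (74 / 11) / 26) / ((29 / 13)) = -84001 / 30305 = -2.77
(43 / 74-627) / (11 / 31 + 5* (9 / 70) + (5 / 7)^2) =-70413245 / 169497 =-415.42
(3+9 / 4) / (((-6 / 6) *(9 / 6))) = -3.50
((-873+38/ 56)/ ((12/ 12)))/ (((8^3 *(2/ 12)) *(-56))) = 73275/ 401408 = 0.18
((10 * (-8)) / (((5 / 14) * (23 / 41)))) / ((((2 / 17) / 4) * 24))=-39032 / 69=-565.68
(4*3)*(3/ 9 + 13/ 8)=47/ 2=23.50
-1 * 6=-6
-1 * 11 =-11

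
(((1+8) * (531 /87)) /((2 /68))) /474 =9027 /2291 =3.94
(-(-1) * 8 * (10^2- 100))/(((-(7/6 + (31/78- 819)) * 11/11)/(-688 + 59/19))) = 0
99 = 99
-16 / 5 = -3.20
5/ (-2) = -5/ 2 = -2.50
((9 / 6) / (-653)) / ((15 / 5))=-1 / 1306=-0.00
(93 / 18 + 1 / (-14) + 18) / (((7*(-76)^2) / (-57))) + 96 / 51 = 468427 / 253232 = 1.85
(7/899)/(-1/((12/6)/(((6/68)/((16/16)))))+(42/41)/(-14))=-19516/293973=-0.07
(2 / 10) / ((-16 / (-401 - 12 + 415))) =-1 / 40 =-0.02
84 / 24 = 7 / 2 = 3.50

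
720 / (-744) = -30 / 31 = -0.97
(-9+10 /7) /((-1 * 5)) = 1.51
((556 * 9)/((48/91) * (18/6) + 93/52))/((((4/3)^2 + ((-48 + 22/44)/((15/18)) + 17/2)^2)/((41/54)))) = 16595488/34660705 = 0.48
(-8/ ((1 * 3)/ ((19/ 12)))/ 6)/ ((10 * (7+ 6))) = -19/ 3510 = -0.01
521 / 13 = 40.08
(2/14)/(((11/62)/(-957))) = -5394/7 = -770.57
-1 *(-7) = 7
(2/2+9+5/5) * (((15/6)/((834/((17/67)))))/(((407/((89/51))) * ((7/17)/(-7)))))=-0.00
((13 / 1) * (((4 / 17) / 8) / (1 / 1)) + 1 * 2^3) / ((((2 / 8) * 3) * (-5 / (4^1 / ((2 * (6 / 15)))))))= -190 / 17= -11.18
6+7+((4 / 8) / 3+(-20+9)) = 13 / 6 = 2.17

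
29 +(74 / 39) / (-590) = 333608 / 11505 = 29.00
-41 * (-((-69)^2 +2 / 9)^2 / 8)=75284536241 / 648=116179839.88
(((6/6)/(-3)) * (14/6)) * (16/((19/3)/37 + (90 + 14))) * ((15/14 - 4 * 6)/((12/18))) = 47508/11563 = 4.11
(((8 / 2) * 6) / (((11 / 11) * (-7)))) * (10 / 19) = -240 / 133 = -1.80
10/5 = 2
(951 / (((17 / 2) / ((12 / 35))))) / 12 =1902 / 595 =3.20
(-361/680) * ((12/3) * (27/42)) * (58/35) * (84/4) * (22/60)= -1036431/59500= -17.42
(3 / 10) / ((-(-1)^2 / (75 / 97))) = -45 / 194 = -0.23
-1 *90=-90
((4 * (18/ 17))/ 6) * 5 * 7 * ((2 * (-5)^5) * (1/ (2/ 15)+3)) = -27562500/ 17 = -1621323.53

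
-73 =-73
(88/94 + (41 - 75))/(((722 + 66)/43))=-33411/18518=-1.80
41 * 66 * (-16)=-43296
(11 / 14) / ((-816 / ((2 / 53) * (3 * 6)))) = -33 / 50456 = -0.00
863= 863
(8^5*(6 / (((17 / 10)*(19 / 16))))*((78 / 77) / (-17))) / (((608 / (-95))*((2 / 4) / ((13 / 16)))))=623001600 / 422807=1473.49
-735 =-735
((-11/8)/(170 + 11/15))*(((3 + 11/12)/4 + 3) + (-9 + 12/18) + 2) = 6215/327808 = 0.02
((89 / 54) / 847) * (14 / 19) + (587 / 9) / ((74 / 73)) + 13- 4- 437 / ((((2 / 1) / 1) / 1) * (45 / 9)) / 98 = 164072711653 / 2250766980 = 72.90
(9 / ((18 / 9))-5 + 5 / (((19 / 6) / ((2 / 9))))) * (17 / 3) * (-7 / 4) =2023 / 1368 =1.48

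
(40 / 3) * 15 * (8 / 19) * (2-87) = -136000 / 19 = -7157.89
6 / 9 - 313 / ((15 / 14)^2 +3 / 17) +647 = 605079 / 1471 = 411.34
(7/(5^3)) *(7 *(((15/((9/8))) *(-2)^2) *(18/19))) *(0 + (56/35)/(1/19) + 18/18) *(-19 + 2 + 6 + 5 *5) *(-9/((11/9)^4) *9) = -10989553647744/34772375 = -316042.65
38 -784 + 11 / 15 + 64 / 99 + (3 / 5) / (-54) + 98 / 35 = -734413 / 990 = -741.83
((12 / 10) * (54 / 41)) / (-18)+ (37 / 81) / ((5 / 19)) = 5473 / 3321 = 1.65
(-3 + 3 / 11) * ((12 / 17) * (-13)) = 4680 / 187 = 25.03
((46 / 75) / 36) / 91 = 23 / 122850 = 0.00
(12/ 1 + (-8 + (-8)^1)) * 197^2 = -155236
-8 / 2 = -4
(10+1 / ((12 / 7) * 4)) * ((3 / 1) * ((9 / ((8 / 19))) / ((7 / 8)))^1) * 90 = 3747465 / 56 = 66919.02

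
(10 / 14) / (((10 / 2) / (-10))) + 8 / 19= -134 / 133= -1.01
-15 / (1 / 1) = -15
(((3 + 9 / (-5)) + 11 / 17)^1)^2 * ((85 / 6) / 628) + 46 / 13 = 95881 / 26520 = 3.62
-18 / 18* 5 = -5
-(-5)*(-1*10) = -50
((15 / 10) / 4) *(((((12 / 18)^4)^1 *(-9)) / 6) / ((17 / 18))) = -2 / 17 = -0.12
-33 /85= -0.39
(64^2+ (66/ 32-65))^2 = 16265593.13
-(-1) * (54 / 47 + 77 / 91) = 1219 / 611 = 2.00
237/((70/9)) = 2133/70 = 30.47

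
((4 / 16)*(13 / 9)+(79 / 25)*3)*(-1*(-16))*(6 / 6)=35428 / 225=157.46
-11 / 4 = -2.75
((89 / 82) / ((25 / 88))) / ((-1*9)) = -3916 / 9225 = -0.42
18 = 18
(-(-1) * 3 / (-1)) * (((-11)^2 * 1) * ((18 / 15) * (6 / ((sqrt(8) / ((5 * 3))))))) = -9801 * sqrt(2) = -13860.71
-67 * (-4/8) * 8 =268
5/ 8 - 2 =-11/ 8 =-1.38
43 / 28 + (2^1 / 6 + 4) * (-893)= -324923 / 84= -3868.13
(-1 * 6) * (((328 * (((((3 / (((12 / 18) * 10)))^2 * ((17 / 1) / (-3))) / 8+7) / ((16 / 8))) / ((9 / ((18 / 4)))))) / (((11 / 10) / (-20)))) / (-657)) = -899581 / 9636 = -93.36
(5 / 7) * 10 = 50 / 7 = 7.14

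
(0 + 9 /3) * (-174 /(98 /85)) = -22185 /49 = -452.76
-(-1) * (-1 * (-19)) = 19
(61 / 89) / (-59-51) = -61 / 9790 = -0.01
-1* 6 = -6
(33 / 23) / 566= 33 / 13018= 0.00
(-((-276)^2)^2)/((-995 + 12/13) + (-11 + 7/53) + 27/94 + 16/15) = 5637345633354240/974978569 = 5782020.05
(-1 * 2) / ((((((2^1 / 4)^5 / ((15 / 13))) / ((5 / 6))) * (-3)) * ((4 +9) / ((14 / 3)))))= 11200 / 1521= 7.36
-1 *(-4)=4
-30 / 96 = -5 / 16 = -0.31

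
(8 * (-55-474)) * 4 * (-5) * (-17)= -1438880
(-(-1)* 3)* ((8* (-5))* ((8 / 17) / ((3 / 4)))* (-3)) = 3840 / 17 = 225.88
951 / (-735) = -317 / 245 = -1.29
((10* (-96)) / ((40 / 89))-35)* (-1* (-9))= -19539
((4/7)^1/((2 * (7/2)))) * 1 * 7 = 4/7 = 0.57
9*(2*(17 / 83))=306 / 83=3.69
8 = 8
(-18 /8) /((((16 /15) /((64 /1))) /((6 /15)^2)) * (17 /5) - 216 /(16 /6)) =108 /3871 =0.03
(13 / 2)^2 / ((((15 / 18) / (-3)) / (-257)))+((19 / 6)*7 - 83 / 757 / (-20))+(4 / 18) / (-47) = 250481003573 / 6404220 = 39111.87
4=4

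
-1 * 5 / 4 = -5 / 4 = -1.25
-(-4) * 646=2584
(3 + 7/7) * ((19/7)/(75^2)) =76/39375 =0.00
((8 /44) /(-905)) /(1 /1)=-2 /9955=-0.00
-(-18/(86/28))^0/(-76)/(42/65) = 65/3192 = 0.02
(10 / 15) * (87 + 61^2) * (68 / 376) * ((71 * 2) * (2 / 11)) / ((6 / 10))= 91925120 / 4653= 19756.10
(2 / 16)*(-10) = -5 / 4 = -1.25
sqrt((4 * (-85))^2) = 340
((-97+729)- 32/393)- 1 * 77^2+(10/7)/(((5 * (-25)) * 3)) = -121435679/22925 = -5297.09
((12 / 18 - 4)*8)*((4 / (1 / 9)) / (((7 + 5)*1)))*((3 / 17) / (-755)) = 48 / 2567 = 0.02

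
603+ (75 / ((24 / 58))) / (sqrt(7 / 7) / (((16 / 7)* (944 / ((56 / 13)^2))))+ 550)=13234964404 / 21936543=603.33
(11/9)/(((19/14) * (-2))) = -77/171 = -0.45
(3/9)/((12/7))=7/36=0.19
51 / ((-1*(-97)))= 51 / 97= 0.53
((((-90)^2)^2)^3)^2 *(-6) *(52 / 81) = -307248521481286704658872000000000000000000000000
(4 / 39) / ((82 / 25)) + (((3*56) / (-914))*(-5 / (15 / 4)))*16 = 3.95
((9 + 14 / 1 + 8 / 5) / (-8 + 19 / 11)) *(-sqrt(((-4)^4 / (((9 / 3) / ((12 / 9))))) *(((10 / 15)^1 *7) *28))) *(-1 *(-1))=202048 *sqrt(6) / 1035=478.18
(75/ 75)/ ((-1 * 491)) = -1/ 491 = -0.00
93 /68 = 1.37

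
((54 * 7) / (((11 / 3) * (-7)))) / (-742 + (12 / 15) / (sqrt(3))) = 810 * sqrt(3) / 113553781 + 2253825 / 113553781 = 0.02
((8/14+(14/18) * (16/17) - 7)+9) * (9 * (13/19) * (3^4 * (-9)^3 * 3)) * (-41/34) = 167027831919/38437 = 4345496.06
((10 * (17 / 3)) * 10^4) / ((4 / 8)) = 3400000 / 3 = 1133333.33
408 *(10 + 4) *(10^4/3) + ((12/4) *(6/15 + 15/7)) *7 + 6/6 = 95200272/5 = 19040054.40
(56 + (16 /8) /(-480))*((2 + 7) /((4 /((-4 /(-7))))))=40317 /560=71.99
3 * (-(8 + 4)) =-36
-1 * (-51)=51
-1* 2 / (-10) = 1 / 5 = 0.20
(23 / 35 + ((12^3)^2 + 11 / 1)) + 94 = 104513138 / 35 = 2986089.66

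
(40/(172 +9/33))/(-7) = -88/2653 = -0.03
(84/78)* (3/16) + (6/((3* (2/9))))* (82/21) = 25731/728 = 35.34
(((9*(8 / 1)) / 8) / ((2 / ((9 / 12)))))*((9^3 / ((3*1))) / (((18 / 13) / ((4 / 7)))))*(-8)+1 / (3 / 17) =-56743 / 21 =-2702.05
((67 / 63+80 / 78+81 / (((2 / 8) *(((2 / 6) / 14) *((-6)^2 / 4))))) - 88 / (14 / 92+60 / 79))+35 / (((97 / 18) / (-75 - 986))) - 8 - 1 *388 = -1544812682951 / 263194659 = -5869.47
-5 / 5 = -1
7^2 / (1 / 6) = 294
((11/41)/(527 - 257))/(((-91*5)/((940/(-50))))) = 517/12592125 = 0.00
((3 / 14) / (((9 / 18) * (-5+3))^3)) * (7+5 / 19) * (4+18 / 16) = -8487 / 1064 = -7.98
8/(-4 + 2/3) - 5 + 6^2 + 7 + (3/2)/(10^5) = 7120003/200000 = 35.60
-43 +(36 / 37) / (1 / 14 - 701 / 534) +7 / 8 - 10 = -2270847 / 42920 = -52.91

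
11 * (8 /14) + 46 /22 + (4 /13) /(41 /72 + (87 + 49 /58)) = 8.38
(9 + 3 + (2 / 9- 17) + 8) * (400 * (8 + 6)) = 162400 / 9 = 18044.44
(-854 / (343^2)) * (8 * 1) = -976 / 16807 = -0.06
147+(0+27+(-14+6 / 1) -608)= -442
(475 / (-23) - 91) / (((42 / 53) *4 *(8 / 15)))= -66.04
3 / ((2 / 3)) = 9 / 2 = 4.50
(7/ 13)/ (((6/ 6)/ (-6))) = -42/ 13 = -3.23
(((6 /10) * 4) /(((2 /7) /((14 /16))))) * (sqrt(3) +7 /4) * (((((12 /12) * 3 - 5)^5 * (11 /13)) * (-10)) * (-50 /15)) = -150920 /13 - 86240 * sqrt(3) /13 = -23099.39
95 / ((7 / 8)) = 760 / 7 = 108.57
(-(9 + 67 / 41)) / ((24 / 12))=-218 / 41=-5.32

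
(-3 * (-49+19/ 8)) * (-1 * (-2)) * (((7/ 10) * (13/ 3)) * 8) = 33943/ 5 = 6788.60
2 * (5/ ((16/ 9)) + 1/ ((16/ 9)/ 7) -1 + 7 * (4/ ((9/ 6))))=293/ 6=48.83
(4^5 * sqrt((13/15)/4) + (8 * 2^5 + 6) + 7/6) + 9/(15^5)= 44409377/168750 + 512 * sqrt(195)/15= 739.81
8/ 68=2/ 17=0.12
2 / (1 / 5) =10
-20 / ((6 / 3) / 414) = -4140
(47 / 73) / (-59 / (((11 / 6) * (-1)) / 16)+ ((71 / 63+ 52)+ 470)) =32571 / 52513207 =0.00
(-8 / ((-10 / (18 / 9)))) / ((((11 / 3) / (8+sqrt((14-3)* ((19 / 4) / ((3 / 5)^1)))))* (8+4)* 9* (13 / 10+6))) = 32 / 7227+2* sqrt(3135) / 21681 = 0.01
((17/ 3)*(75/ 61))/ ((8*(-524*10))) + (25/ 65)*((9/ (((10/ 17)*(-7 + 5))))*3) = -58687009/ 6648512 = -8.83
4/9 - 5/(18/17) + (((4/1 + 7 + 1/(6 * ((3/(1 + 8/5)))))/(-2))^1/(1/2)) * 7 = -82.29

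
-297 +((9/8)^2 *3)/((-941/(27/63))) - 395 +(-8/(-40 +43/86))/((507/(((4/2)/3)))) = -35053465109639/50655189312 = -692.00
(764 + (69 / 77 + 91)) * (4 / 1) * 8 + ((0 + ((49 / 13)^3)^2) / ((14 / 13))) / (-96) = 150189544990357 / 5489195712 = 27360.94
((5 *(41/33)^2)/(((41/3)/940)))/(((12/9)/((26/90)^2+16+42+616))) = 268379.92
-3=-3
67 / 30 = 2.23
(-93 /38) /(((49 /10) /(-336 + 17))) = 148335 /931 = 159.33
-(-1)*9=9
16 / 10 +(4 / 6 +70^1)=1084 / 15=72.27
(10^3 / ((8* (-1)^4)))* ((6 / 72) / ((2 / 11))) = 1375 / 24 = 57.29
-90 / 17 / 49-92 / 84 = -1.20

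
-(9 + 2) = -11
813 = 813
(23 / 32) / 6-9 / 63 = -31 / 1344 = -0.02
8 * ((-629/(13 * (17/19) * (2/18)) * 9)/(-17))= 455544/221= 2061.29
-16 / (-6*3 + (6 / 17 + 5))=272 / 215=1.27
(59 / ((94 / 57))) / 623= 3363 / 58562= 0.06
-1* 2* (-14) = 28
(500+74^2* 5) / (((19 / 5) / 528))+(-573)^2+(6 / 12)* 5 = 159682997 / 38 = 4202184.13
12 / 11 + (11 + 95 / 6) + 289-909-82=-44489 / 66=-674.08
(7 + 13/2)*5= 135/2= 67.50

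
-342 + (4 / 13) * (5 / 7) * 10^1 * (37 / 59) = -1828798 / 5369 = -340.62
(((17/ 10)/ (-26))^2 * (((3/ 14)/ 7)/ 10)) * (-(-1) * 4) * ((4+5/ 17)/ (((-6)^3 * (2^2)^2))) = -1241/ 19079424000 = -0.00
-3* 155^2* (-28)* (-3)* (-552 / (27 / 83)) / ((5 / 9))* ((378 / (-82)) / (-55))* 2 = 1398014396352 / 451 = 3099810191.47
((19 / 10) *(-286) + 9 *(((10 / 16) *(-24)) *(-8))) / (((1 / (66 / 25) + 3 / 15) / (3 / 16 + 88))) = 124928529 / 1528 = 81759.51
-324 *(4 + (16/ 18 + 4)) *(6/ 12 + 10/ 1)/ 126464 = -945/ 3952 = -0.24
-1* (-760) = 760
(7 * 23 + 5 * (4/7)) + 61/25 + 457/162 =4794499/28350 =169.12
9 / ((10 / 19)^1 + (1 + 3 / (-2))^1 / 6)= 2052 / 101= 20.32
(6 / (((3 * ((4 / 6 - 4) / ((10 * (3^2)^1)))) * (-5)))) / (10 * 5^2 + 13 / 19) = 1026 / 23815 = 0.04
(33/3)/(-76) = -11/76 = -0.14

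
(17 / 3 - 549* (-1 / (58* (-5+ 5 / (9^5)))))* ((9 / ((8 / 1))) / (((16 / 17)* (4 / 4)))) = 162073767 / 35932160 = 4.51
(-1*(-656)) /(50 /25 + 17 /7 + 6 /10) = 1435 /11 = 130.45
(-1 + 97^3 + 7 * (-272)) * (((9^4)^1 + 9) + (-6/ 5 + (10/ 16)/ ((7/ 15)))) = 209435541594/ 35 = 5983872616.97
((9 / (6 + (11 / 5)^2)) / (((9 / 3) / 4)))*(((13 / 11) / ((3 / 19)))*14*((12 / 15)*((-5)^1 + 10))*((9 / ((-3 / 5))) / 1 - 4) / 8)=-3285100 / 2981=-1102.01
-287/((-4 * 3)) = 287/12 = 23.92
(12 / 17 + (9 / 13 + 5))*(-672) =-950208 / 221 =-4299.58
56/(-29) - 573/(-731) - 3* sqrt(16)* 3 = -787483/21199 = -37.15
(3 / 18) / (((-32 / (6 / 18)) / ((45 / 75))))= -1 / 960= -0.00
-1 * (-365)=365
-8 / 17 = -0.47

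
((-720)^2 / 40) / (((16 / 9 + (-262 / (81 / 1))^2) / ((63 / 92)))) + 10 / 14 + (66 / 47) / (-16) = 881975668939 / 1215381272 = 725.68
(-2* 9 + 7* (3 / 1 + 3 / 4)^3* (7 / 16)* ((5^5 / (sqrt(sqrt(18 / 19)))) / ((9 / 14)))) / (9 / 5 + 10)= -90 / 59 + 669921875* 19^(1 / 4)* 2^(3 / 4)* sqrt(3) / 60416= 67434.77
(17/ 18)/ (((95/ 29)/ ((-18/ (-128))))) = 493/ 12160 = 0.04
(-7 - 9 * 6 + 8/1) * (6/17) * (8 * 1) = -2544/17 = -149.65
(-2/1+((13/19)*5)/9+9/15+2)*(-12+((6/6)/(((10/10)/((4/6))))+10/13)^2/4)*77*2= -2254280336/1300455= -1733.46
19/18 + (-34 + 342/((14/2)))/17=4133/2142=1.93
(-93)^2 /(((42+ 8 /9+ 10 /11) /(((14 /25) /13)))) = 8.51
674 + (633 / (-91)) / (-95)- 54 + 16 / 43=230641239 / 371735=620.45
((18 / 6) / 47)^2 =9 / 2209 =0.00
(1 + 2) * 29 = 87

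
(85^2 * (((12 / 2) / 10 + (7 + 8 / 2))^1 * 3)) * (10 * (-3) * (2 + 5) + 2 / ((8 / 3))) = -105223455 / 2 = -52611727.50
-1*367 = -367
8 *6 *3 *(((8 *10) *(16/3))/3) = 20480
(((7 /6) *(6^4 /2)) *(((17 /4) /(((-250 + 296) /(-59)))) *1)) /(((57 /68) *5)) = -2148426 /2185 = -983.26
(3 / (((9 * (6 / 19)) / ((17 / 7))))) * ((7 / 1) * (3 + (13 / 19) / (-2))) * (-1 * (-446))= 382891 / 18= 21271.72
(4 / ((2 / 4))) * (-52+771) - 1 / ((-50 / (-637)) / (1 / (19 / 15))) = 1090969 / 190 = 5741.94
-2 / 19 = -0.11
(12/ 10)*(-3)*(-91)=1638/ 5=327.60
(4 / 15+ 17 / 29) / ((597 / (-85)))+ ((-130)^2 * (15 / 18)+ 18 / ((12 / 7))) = 1464026605 / 103878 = 14093.71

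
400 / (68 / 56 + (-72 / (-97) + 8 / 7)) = 543200 / 4209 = 129.06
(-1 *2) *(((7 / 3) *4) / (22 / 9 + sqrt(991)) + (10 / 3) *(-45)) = 299.45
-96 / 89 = -1.08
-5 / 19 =-0.26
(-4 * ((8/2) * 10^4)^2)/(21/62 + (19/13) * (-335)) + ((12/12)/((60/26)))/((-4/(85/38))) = 4704460712847103/359653584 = 13080533.39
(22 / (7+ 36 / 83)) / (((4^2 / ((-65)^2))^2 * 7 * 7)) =16297620625 / 3869824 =4211.46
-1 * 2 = -2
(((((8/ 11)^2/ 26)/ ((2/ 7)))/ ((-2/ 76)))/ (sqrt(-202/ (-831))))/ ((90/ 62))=-65968 * sqrt(167862)/ 7149285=-3.78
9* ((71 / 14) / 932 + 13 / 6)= 255075 / 13048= 19.55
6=6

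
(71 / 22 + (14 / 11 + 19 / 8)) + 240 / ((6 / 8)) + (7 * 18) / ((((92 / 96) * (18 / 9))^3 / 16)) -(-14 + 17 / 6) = 182318423 / 292008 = 624.36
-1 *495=-495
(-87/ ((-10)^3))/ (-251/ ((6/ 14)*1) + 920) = 261/ 1003000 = 0.00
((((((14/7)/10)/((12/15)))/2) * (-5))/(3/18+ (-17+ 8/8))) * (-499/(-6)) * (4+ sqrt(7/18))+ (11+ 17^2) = 499 * sqrt(14)/912+ 11899/38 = 315.18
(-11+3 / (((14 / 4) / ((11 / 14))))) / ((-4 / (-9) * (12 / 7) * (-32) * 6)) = 253 / 3584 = 0.07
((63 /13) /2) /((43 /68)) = 3.83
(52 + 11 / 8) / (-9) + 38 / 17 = -4523 / 1224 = -3.70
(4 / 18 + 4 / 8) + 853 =15367 / 18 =853.72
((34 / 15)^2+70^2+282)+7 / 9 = 1167281 / 225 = 5187.92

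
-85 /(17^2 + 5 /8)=-680 /2317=-0.29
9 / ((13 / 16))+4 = 196 / 13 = 15.08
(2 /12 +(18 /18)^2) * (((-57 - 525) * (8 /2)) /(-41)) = 2716 /41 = 66.24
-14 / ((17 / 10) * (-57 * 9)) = 140 / 8721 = 0.02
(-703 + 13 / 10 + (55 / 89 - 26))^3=-270969393774161727 / 704969000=-384370651.44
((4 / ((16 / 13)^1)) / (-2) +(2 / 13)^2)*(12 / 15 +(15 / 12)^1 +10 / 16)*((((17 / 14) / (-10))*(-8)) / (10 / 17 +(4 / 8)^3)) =-13389659 / 2295020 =-5.83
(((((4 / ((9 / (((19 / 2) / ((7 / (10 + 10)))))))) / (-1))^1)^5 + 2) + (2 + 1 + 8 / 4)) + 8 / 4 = -253543605671113 / 992436543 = -255475.89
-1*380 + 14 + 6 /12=-731 /2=-365.50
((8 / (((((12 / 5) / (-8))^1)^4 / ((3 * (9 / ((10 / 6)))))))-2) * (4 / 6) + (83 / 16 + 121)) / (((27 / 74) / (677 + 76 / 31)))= 134562667561 / 6696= 20095977.83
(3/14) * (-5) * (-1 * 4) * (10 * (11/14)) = 1650/49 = 33.67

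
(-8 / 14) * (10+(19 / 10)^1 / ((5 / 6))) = -7.02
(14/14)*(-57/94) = -57/94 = -0.61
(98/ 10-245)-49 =-1421/ 5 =-284.20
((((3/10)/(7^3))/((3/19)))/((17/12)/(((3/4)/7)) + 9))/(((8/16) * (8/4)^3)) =171/2744000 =0.00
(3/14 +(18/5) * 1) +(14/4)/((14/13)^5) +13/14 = 5500497/768320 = 7.16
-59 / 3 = -19.67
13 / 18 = 0.72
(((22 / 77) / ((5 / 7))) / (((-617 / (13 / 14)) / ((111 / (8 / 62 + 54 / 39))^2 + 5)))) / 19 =-3719674751 / 21810641500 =-0.17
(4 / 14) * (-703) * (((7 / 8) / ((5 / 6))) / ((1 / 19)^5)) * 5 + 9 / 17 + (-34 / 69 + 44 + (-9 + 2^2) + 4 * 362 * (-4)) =-6125528340295 / 2346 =-2611052148.46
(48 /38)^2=576 /361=1.60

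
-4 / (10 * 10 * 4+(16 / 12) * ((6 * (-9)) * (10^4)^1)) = 1 / 179900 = 0.00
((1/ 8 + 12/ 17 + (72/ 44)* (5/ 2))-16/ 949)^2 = 48491042529601/ 2015559447616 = 24.06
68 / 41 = 1.66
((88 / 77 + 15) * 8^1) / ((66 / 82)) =37064 / 231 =160.45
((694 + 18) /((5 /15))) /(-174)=-356 /29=-12.28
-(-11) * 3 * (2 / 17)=66 / 17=3.88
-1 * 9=-9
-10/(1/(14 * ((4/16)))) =-35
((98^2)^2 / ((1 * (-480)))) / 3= -5764801 / 90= -64053.34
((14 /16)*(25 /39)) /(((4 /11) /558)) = 179025 /208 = 860.70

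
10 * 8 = 80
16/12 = 4/3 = 1.33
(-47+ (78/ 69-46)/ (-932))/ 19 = -251615/ 101821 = -2.47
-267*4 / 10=-534 / 5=-106.80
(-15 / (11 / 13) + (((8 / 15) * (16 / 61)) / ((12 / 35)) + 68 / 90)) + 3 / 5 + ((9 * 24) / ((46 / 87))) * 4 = 1123762328 / 694485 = 1618.12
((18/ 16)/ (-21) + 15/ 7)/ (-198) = -13/ 1232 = -0.01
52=52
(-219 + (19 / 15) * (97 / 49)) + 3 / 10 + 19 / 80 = -2539631 / 11760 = -215.96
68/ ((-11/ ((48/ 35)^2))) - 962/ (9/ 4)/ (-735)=-574072/ 51975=-11.05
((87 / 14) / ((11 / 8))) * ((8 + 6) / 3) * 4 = 928 / 11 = 84.36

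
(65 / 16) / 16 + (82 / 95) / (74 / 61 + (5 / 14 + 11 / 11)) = 0.59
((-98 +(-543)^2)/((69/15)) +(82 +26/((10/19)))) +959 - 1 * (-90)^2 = 6562671/115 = 57066.70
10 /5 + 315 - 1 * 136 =181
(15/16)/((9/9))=15/16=0.94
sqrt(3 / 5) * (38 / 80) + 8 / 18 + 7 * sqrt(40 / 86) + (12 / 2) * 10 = 19 * sqrt(15) / 200 + 14 * sqrt(215) / 43 + 544 / 9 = 65.59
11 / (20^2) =11 / 400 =0.03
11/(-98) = -11/98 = -0.11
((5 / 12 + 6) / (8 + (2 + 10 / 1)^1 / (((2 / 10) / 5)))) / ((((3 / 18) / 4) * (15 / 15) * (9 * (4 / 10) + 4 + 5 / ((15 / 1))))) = 15 / 238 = 0.06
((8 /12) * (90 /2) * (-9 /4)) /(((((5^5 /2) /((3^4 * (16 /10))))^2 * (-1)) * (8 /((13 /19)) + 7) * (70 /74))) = 44883072 /1708984375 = 0.03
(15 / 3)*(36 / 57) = 60 / 19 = 3.16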